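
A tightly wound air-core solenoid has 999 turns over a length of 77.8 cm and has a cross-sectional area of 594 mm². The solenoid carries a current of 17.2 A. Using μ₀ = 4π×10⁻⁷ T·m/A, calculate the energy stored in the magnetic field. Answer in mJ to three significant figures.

U ≈ 142 mJ

A = 594 mm² = 5.940×10^-4 m².
L = μ₀N²A/ℓ = (4π×10⁻⁷)(999)²(5.940×10^-4)/(0.778) = 9.575×10^-4 H.
U = ½LI² = ½(9.575×10^-4)(17.2)² = 0.1416 J.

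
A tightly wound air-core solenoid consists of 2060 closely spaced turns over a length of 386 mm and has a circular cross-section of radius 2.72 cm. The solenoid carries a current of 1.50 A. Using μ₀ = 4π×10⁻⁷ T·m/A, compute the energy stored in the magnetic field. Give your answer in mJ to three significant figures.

A = πr² = π(2.720×10^-2 m)² = 2.324×10^-3 m².
L = μ₀N²A/ℓ = (4π×10⁻⁷)(2060)²(2.324×10^-3)/(0.386) = 3.211×10^-2 H.
U = ½LI² = ½(3.211×10^-2)(1.50)² = 3.612×10^-2 J.

U ≈ 36.1 mJ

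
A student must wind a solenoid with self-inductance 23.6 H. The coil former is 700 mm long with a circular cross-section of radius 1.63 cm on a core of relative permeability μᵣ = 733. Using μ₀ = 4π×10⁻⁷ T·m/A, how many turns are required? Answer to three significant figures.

N ≈ 4640 turns

A = πr² = π(1.630×10^-2 m)² = 8.347×10^-4 m².
From L = μ₀μᵣN²A/ℓ, N = √(Lℓ / (μ₀μᵣA)).
N = √[(23.6)(0.7) / ((4π×10⁻⁷)(733)×8.347×10^-4)] = √(2.149×10^7) ≈ 4635.4.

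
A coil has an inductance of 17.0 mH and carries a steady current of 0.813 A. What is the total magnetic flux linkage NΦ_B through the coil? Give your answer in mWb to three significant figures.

From L = NΦ_B/I, the flux linkage is NΦ_B = LI.
NΦ_B = (1.700×10^-2 H)(0.813 A) = 1.382×10^-2 Wb.

NΦ_B ≈ 13.8 mWb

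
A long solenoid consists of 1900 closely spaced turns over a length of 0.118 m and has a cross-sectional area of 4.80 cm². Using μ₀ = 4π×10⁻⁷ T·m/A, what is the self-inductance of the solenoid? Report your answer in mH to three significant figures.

L ≈ 18.5 mH

A = 4.80 cm² = 4.800×10^-4 m².
For a long solenoid, L = μ₀N²A/ℓ.
L = (4π×10⁻⁷)(1900)²(4.800×10^-4)/(0.118 m) = 1.845×10^-2 H.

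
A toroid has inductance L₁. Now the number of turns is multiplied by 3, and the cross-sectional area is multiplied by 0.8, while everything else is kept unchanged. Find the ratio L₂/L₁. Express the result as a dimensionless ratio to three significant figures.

L₂/L₁ = 7.20

For a toroid, L ∝ μᵣN²A/R.
L₂/L₁ = (3)^2 × (0.8) = 7.20.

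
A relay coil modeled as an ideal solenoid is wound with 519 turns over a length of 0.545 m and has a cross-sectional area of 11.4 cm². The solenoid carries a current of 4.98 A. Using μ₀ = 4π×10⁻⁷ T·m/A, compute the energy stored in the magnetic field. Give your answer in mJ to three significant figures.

A = 11.4 cm² = 1.140×10^-3 m².
L = μ₀N²A/ℓ = (4π×10⁻⁷)(519)²(1.140×10^-3)/(0.545) = 7.080×10^-4 H.
U = ½LI² = ½(7.080×10^-4)(4.98)² = 8.780×10^-3 J.

U ≈ 8.78 mJ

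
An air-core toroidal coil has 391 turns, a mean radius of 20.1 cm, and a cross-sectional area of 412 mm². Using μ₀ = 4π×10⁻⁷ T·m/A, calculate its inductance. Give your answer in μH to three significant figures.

L ≈ 62.7 μH

For a thin toroid, L = μ₀N²A/(2πR).
L = (4π×10⁻⁷)(391)²(4.120×10^-4) / (2π×0.201 m) = 6.267×10^-5 H.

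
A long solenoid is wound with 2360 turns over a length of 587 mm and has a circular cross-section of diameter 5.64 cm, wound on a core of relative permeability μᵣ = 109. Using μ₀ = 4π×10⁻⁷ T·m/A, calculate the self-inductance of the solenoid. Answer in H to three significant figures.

L ≈ 3.25 H

A = π(d/2)² = π(2.820×10^-2 m)² = 2.498×10^-3 m².
For a long solenoid, L = μ₀μᵣN²A/ℓ.
L = (4π×10⁻⁷)(109)(2360)²(2.498×10^-3)/(0.587 m) = 3.247 H.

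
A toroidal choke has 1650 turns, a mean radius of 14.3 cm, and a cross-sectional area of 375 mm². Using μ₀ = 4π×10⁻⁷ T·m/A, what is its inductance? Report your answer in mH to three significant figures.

For a thin toroid, L = μ₀N²A/(2πR).
L = (4π×10⁻⁷)(1650)²(3.750×10^-4) / (2π×0.143 m) = 1.428×10^-3 H.

L ≈ 1.43 mH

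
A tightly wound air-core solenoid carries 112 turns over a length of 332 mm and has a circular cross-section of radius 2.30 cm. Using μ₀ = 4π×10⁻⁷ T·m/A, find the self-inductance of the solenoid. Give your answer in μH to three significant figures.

L ≈ 78.9 μH

A = πr² = π(2.300×10^-2 m)² = 1.662×10^-3 m².
For a long solenoid, L = μ₀N²A/ℓ.
L = (4π×10⁻⁷)(112)²(1.662×10^-3)/(0.332 m) = 7.891×10^-5 H.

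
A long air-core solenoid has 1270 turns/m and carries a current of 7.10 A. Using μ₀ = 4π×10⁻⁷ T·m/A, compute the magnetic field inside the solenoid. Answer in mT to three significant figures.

B ≈ 11.3 mT

Inside a long solenoid, B = μ₀nI.
B = (4π×10⁻⁷)(1.270×10^3 m⁻¹)(7.10 A) = 1.133×10^-2 T.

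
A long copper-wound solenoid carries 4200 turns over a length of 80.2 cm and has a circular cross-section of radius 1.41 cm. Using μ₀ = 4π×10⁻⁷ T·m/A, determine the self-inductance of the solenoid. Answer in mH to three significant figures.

L ≈ 17.3 mH

A = πr² = π(1.410×10^-2 m)² = 6.246×10^-4 m².
For a long solenoid, L = μ₀N²A/ℓ.
L = (4π×10⁻⁷)(4200)²(6.246×10^-4)/(0.802 m) = 1.726×10^-2 H.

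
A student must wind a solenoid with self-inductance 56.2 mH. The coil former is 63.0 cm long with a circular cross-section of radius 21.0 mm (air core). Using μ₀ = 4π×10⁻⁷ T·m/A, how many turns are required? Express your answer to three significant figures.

A = πr² = π(2.100×10^-2 m)² = 1.385×10^-3 m².
From L = μ₀N²A/ℓ, N = √(Lℓ / (μ₀A)).
N = √[(5.620×10^-2)(0.63) / ((4π×10⁻⁷)×1.385×10^-3)] = √(2.034×10^7) ≈ 4509.6.

N ≈ 4510 turns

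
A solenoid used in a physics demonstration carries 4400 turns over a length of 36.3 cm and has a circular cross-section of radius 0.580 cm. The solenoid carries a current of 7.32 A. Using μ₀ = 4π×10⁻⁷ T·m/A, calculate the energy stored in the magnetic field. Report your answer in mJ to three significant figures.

U ≈ 190 mJ

A = πr² = π(5.800×10^-3 m)² = 1.057×10^-4 m².
L = μ₀N²A/ℓ = (4π×10⁻⁷)(4400)²(1.057×10^-4)/(0.363) = 7.083×10^-3 H.
U = ½LI² = ½(7.083×10^-3)(7.32)² = 0.1898 J.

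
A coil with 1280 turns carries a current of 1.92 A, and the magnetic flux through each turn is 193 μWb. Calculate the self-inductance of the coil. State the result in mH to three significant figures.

L ≈ 129 mH

Self-inductance is defined by L = NΦ_B/I (flux linkage over current).
L = (1280)(1.930×10^-4 Wb)/(1.92 A) = 0.1287 H.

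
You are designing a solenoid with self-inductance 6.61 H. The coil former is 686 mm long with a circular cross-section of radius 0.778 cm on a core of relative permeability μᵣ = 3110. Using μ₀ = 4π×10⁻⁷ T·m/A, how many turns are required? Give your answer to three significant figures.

A = πr² = π(7.780×10^-3 m)² = 1.902×10^-4 m².
From L = μ₀μᵣN²A/ℓ, N = √(Lℓ / (μ₀μᵣA)).
N = √[(6.61)(0.686) / ((4π×10⁻⁷)(3110)×1.902×10^-4)] = √(6.102×10^6) ≈ 2470.1.

N ≈ 2470 turns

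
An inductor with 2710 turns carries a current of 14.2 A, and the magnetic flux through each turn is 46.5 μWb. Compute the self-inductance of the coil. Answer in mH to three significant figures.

Self-inductance is defined by L = NΦ_B/I (flux linkage over current).
L = (2710)(4.650×10^-5 Wb)/(14.2 A) = 8.874×10^-3 H.

L ≈ 8.87 mH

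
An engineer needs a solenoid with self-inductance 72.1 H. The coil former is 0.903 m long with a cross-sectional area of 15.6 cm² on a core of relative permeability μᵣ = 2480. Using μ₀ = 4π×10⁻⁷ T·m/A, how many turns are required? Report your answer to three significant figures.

N ≈ 3660 turns

A = 15.6 cm² = 1.560×10^-3 m².
From L = μ₀μᵣN²A/ℓ, N = √(Lℓ / (μ₀μᵣA)).
N = √[(72.1)(0.903) / ((4π×10⁻⁷)(2480)×1.560×10^-3)] = √(1.339×10^7) ≈ 3659.5.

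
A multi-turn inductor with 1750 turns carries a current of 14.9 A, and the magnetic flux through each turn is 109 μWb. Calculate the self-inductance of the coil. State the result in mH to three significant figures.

Self-inductance is defined by L = NΦ_B/I (flux linkage over current).
L = (1750)(1.090×10^-4 Wb)/(14.9 A) = 1.280×10^-2 H.

L ≈ 12.8 mH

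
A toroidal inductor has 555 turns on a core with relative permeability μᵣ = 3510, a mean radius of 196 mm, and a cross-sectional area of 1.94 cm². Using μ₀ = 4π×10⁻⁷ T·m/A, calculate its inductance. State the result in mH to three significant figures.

L ≈ 214 mH

For a thin toroid, L = μ₀μᵣN²A/(2πR).
L = (4π×10⁻⁷)(3510)(555)²(1.940×10^-4) / (2π×0.196 m) = 0.214 H.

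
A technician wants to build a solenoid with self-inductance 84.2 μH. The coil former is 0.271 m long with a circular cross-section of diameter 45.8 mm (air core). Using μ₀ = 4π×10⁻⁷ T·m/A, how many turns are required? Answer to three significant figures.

N ≈ 105 turns

A = π(d/2)² = π(2.290×10^-2 m)² = 1.647×10^-3 m².
From L = μ₀N²A/ℓ, N = √(Lℓ / (μ₀A)).
N = √[(8.420×10^-5)(0.271) / ((4π×10⁻⁷)×1.647×10^-3)] = √(1.102×10^4) ≈ 105.0.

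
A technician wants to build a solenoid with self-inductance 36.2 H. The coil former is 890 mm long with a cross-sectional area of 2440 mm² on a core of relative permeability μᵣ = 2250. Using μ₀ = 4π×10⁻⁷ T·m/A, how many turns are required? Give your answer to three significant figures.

N ≈ 2160 turns

A = 2440 mm² = 2.440×10^-3 m².
From L = μ₀μᵣN²A/ℓ, N = √(Lℓ / (μ₀μᵣA)).
N = √[(36.2)(0.89) / ((4π×10⁻⁷)(2250)×2.440×10^-3)] = √(4.670×10^6) ≈ 2161.0.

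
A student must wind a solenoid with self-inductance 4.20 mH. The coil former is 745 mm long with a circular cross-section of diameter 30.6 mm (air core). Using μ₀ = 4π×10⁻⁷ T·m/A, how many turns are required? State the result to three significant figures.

A = π(d/2)² = π(1.530×10^-2 m)² = 7.354×10^-4 m².
From L = μ₀N²A/ℓ, N = √(Lℓ / (μ₀A)).
N = √[(4.200×10^-3)(0.745) / ((4π×10⁻⁷)×7.354×10^-4)] = √(3.386×10^6) ≈ 1840.1.

N ≈ 1840 turns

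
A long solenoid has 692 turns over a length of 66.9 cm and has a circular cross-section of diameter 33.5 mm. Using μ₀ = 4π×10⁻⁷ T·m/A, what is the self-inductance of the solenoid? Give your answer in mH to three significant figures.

A = π(d/2)² = π(1.675×10^-2 m)² = 8.814×10^-4 m².
For a long solenoid, L = μ₀N²A/ℓ.
L = (4π×10⁻⁷)(692)²(8.814×10^-4)/(0.669 m) = 7.928×10^-4 H.

L ≈ 0.793 mH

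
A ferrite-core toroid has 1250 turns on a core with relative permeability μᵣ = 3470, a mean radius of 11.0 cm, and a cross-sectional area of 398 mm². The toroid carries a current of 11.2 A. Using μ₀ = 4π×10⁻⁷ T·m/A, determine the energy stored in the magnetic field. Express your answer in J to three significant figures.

U ≈ 246 J

L = μ₀μᵣN²A/(2πR) = (4π×10⁻⁷)(3470)(1250)²(3.980×10^-4)/(2π×0.11) = 3.923 H.
U = ½LI² = ½(3.923)(11.2)² = 246.1 J.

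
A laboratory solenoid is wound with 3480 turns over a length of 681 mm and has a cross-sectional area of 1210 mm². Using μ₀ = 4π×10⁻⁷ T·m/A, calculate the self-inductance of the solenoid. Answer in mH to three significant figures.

A = 1210 mm² = 1.210×10^-3 m².
For a long solenoid, L = μ₀N²A/ℓ.
L = (4π×10⁻⁷)(3480)²(1.210×10^-3)/(0.681 m) = 2.704×10^-2 H.

L ≈ 27.0 mH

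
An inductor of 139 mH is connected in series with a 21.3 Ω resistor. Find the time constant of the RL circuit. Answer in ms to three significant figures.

τ ≈ 6.53 ms

τ = L/R = (0.139 H)/(21.3 Ω) = 6.526×10^-3 s.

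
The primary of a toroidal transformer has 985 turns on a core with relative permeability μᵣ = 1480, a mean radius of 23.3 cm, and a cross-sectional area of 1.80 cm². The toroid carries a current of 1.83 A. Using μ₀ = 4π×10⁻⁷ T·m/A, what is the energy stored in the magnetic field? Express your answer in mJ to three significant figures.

U ≈ 371 mJ

L = μ₀μᵣN²A/(2πR) = (4π×10⁻⁷)(1480)(985)²(1.800×10^-4)/(2π×0.233) = 0.2219 H.
U = ½LI² = ½(0.2219)(1.83)² = 0.37149 J.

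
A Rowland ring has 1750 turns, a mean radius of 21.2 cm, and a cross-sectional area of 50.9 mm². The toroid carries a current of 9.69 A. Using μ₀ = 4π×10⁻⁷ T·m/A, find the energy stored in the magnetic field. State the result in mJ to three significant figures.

L = μ₀N²A/(2πR) = (4π×10⁻⁷)(1750)²(5.090×10^-5)/(2π×0.212) = 1.471×10^-4 H.
U = ½LI² = ½(1.471×10^-4)(9.69)² = 6.904×10^-3 J.

U ≈ 6.90 mJ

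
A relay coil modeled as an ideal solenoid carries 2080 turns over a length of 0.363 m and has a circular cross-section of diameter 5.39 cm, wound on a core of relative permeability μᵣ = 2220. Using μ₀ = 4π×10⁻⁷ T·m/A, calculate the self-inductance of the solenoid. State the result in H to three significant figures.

A = π(d/2)² = π(2.695×10^-2 m)² = 2.282×10^-3 m².
For a long solenoid, L = μ₀μᵣN²A/ℓ.
L = (4π×10⁻⁷)(2220)(2080)²(2.282×10^-3)/(0.363 m) = 75.87 H.

L ≈ 75.9 H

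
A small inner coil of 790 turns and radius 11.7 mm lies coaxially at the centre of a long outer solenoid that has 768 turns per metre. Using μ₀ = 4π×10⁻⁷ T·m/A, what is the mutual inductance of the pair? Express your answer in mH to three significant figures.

M ≈ 0.328 mH

The outer solenoid produces a uniform field B₁ = μ₀n₁I₁ across the inner coil,
so the flux linkage is N₂Φ = N₂B₁A₂ = μ₀n₁N₂A₂·I₁, giving M = μ₀n₁N₂A₂.
A₂ = πr² = π(1.170×10^-2 m)² = 4.301×10^-4 m².
M = (4π×10⁻⁷)(768)(790)(4.301×10^-4) = 3.279×10^-4 H.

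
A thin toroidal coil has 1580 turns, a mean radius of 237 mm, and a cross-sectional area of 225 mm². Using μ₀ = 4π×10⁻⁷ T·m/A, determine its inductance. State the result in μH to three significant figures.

For a thin toroid, L = μ₀N²A/(2πR).
L = (4π×10⁻⁷)(1580)²(2.250×10^-4) / (2π×0.237 m) = 4.740×10^-4 H.

L ≈ 474 μH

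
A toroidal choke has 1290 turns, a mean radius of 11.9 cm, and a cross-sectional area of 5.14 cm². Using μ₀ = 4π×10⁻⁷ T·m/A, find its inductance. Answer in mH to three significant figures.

L ≈ 1.44 mH

For a thin toroid, L = μ₀N²A/(2πR).
L = (4π×10⁻⁷)(1290)²(5.140×10^-4) / (2π×0.119 m) = 1.438×10^-3 H.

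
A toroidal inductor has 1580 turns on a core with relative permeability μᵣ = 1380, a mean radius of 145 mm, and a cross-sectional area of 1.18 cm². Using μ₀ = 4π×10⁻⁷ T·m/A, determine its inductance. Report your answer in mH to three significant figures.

For a thin toroid, L = μ₀μᵣN²A/(2πR).
L = (4π×10⁻⁷)(1380)(1580)²(1.180×10^-4) / (2π×0.145 m) = 0.5607 H.

L ≈ 561 mH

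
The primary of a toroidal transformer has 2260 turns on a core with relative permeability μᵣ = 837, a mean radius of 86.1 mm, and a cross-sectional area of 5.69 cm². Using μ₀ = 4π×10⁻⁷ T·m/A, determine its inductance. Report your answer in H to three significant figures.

For a thin toroid, L = μ₀μᵣN²A/(2πR).
L = (4π×10⁻⁷)(837)(2260)²(5.690×10^-4) / (2π×8.610×10^-2 m) = 5.65 H.

L ≈ 5.65 H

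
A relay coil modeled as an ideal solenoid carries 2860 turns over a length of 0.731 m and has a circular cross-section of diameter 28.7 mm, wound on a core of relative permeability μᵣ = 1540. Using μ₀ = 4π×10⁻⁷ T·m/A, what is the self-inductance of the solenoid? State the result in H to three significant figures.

L ≈ 14.0 H

A = π(d/2)² = π(1.435×10^-2 m)² = 6.469×10^-4 m².
For a long solenoid, L = μ₀μᵣN²A/ℓ.
L = (4π×10⁻⁷)(1540)(2860)²(6.469×10^-4)/(0.731 m) = 14.01 H.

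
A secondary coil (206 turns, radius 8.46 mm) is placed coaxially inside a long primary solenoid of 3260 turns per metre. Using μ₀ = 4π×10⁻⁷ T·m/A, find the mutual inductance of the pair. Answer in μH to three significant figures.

The outer solenoid produces a uniform field B₁ = μ₀n₁I₁ across the inner coil,
so the flux linkage is N₂Φ = N₂B₁A₂ = μ₀n₁N₂A₂·I₁, giving M = μ₀n₁N₂A₂.
A₂ = πr² = π(8.460×10^-3 m)² = 2.248×10^-4 m².
M = (4π×10⁻⁷)(3260)(206)(2.248×10^-4) = 1.898×10^-4 H.

M ≈ 190 μH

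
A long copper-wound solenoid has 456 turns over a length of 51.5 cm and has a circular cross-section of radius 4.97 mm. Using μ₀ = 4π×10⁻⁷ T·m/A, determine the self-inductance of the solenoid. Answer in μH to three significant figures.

A = πr² = π(4.970×10^-3 m)² = 7.760×10^-5 m².
For a long solenoid, L = μ₀N²A/ℓ.
L = (4π×10⁻⁷)(456)²(7.760×10^-5)/(0.515 m) = 3.937×10^-5 H.

L ≈ 39.4 μH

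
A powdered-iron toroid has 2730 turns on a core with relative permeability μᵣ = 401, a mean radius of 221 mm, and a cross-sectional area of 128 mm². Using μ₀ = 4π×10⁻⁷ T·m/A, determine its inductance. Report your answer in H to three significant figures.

For a thin toroid, L = μ₀μᵣN²A/(2πR).
L = (4π×10⁻⁷)(401)(2730)²(1.280×10^-4) / (2π×0.221 m) = 0.3462 H.

L ≈ 0.346 H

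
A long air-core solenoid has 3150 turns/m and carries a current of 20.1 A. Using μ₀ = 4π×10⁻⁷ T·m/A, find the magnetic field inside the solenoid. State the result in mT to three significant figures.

B ≈ 79.6 mT

Inside a long solenoid, B = μ₀nI.
B = (4π×10⁻⁷)(3.150×10^3 m⁻¹)(20.1 A) = 7.956×10^-2 T.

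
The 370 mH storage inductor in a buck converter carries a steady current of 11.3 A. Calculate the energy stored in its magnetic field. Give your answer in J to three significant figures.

Stored magnetic energy: U = ½LI².
U = ½(0.37 H)(11.3 A)² = 23.62 J.

U ≈ 23.6 J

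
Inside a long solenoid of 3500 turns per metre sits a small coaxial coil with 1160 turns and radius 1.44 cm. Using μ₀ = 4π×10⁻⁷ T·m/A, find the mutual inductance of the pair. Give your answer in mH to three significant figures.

M ≈ 3.32 mH

The outer solenoid produces a uniform field B₁ = μ₀n₁I₁ across the inner coil,
so the flux linkage is N₂Φ = N₂B₁A₂ = μ₀n₁N₂A₂·I₁, giving M = μ₀n₁N₂A₂.
A₂ = πr² = π(1.440×10^-2 m)² = 6.514×10^-4 m².
M = (4π×10⁻⁷)(3500)(1160)(6.514×10^-4) = 3.324×10^-3 H.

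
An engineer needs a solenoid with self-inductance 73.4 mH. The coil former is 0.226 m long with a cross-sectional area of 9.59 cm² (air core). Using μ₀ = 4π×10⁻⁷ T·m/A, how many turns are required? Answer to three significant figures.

N ≈ 3710 turns

A = 9.59 cm² = 9.590×10^-4 m².
From L = μ₀N²A/ℓ, N = √(Lℓ / (μ₀A)).
N = √[(7.340×10^-2)(0.226) / ((4π×10⁻⁷)×9.590×10^-4)] = √(1.376×10^7) ≈ 3710.1.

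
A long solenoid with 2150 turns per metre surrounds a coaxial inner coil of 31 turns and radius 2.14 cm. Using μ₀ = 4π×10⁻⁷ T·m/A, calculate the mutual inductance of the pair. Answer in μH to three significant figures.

M ≈ 121 μH

The outer solenoid produces a uniform field B₁ = μ₀n₁I₁ across the inner coil,
so the flux linkage is N₂Φ = N₂B₁A₂ = μ₀n₁N₂A₂·I₁, giving M = μ₀n₁N₂A₂.
A₂ = πr² = π(2.140×10^-2 m)² = 1.439×10^-3 m².
M = (4π×10⁻⁷)(2150)(31)(1.439×10^-3) = 1.205×10^-4 H.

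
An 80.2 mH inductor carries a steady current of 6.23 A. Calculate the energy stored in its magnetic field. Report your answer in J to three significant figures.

U ≈ 1.56 J

Stored magnetic energy: U = ½LI².
U = ½(8.020×10^-2 H)(6.23 A)² = 1.556 J.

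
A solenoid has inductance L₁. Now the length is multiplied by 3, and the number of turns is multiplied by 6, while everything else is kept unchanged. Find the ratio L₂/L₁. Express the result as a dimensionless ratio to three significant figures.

For a solenoid, L ∝ μᵣN²A/ℓ.
L₂/L₁ = (3)^-1 × (6)^2 = 12.0.

L₂/L₁ = 12.0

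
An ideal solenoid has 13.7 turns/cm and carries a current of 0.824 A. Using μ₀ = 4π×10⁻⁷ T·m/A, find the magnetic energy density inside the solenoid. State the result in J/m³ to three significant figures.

B = μ₀nI = (4π×10⁻⁷)(1.370×10^3)(0.824) = 1.419×10^-3 T.
u = B²/(2μ₀) = (1.419×10^-3)²/(2×4π×10⁻⁷) = 0.8007 J/m³.

u ≈ 0.801 J/m³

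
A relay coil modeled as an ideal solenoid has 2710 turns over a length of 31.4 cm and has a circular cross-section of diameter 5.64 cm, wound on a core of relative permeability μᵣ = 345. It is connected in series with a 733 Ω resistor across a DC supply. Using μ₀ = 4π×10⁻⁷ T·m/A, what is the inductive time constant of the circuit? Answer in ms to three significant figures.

A = π(d/2)² = π(2.820×10^-2 m)² = 2.498×10^-3 m².
L = μ₀μᵣN²A/ℓ = (4π×10⁻⁷)(345)(2710)²(2.498×10^-3)/(0.314) = 25.33 H.
τ = L/R = (25.33)/(733) = 3.456×10^-2 s.

τ ≈ 34.6 ms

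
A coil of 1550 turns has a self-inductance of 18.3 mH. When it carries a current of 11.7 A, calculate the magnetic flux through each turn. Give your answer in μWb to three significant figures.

From L = NΦ_B/I, the flux per turn is Φ_B = LI/N.
Φ_B = (1.830×10^-2 H)(11.7 A)/1550 = 1.381×10^-4 Wb.

Φ_B ≈ 138 μWb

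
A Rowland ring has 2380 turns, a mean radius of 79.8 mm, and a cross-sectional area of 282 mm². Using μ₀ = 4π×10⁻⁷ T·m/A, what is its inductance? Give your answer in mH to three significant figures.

L ≈ 4.00 mH

For a thin toroid, L = μ₀N²A/(2πR).
L = (4π×10⁻⁷)(2380)²(2.820×10^-4) / (2π×7.980×10^-2 m) = 4.003×10^-3 H.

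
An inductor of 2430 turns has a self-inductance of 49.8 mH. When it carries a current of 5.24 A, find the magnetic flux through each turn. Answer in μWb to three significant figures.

From L = NΦ_B/I, the flux per turn is Φ_B = LI/N.
Φ_B = (4.980×10^-2 H)(5.24 A)/2430 = 1.074×10^-4 Wb.

Φ_B ≈ 107 μWb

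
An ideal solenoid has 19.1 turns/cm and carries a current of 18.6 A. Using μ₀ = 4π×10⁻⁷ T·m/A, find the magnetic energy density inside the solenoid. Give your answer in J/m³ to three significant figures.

u ≈ 793 J/m³

B = μ₀nI = (4π×10⁻⁷)(1.910×10^3)(18.6) = 4.464×10^-2 T.
u = B²/(2μ₀) = (4.464×10^-2)²/(2×4π×10⁻⁷) = 793 J/m³.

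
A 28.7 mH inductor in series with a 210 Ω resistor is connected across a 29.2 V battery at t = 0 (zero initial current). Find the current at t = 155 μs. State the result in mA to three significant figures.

τ = L/R = 2.870×10^-2/210 = 1.367×10^-4 s; final current I_∞ = ε/R = 29.2/210 = 0.139 A.
I(t) = I_∞(1 − e^(−t/τ)) with t/τ = 1.134.
I = (0.139)(1 − e^(−1.134)) = 9.432×10^-2 A.

I ≈ 94.3 mA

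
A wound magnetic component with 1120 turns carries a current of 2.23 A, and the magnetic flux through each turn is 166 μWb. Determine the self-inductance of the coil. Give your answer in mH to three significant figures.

L ≈ 83.4 mH

Self-inductance is defined by L = NΦ_B/I (flux linkage over current).
L = (1120)(1.660×10^-4 Wb)/(2.23 A) = 8.337×10^-2 H.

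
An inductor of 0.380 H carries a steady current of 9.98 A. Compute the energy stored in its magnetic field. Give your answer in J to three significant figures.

U ≈ 18.9 J

Stored magnetic energy: U = ½LI².
U = ½(0.38 H)(9.98 A)² = 18.92 J.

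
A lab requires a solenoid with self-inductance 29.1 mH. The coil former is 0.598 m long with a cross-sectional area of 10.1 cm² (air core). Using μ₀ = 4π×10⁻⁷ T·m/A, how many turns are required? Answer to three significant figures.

N ≈ 3700 turns

A = 10.1 cm² = 1.010×10^-3 m².
From L = μ₀N²A/ℓ, N = √(Lℓ / (μ₀A)).
N = √[(2.910×10^-2)(0.598) / ((4π×10⁻⁷)×1.010×10^-3)] = √(1.371×10^7) ≈ 3702.8.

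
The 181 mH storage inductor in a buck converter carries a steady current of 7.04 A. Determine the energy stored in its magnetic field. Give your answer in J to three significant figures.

Stored magnetic energy: U = ½LI².
U = ½(0.181 H)(7.04 A)² = 4.485 J.

U ≈ 4.49 J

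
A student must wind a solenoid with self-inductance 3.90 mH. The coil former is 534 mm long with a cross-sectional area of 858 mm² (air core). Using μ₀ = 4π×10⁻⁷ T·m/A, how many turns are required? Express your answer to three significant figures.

A = 858 mm² = 8.580×10^-4 m².
From L = μ₀N²A/ℓ, N = √(Lℓ / (μ₀A)).
N = √[(3.900×10^-3)(0.534) / ((4π×10⁻⁷)×8.580×10^-4)] = √(1.932×10^6) ≈ 1389.8.

N ≈ 1390 turns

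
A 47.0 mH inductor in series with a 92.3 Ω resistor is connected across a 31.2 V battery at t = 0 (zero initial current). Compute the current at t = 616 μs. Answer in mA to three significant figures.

τ = L/R = 4.700×10^-2/92.3 = 5.092×10^-4 s; final current I_∞ = ε/R = 31.2/92.3 = 0.338 A.
I(t) = I_∞(1 − e^(−t/τ)) with t/τ = 1.210.
I = (0.338)(1 − e^(−1.210)) = 0.2372 A.

I ≈ 237 mA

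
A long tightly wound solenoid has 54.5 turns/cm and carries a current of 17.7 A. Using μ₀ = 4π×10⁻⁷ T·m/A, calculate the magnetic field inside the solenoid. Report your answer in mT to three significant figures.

Inside a long solenoid, B = μ₀nI.
B = (4π×10⁻⁷)(5.450×10^3 m⁻¹)(17.7 A) = 0.1212 T.

B ≈ 121 mT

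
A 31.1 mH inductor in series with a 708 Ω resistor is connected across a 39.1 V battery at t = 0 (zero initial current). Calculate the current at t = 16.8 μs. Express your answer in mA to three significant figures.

I ≈ 17.6 mA

τ = L/R = 3.110×10^-2/708 = 4.393×10^-5 s; final current I_∞ = ε/R = 39.1/708 = 5.523×10^-2 A.
I(t) = I_∞(1 − e^(−t/τ)) with t/τ = 0.382.
I = (5.523×10^-2)(1 − e^(−0.382)) = 1.755×10^-2 A.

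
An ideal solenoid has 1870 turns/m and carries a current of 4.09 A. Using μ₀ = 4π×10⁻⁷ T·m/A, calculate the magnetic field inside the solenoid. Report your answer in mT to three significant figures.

Inside a long solenoid, B = μ₀nI.
B = (4π×10⁻⁷)(1.870×10^3 m⁻¹)(4.09 A) = 9.611×10^-3 T.

B ≈ 9.61 mT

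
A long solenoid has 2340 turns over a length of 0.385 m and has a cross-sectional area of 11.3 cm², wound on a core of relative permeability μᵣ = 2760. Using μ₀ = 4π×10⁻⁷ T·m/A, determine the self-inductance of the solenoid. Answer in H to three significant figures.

A = 11.3 cm² = 1.130×10^-3 m².
For a long solenoid, L = μ₀μᵣN²A/ℓ.
L = (4π×10⁻⁷)(2760)(2340)²(1.130×10^-3)/(0.385 m) = 55.74 H.

L ≈ 55.7 H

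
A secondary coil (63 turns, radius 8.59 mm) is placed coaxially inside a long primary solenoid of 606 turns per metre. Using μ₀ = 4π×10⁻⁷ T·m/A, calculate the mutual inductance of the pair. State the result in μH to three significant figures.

The outer solenoid produces a uniform field B₁ = μ₀n₁I₁ across the inner coil,
so the flux linkage is N₂Φ = N₂B₁A₂ = μ₀n₁N₂A₂·I₁, giving M = μ₀n₁N₂A₂.
A₂ = πr² = π(8.590×10^-3 m)² = 2.318×10^-4 m².
M = (4π×10⁻⁷)(606)(63)(2.318×10^-4) = 1.112×10^-5 H.

M ≈ 11.1 μH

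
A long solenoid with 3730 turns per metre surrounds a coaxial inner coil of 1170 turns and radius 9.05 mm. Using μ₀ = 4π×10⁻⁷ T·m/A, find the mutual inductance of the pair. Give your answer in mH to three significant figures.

The outer solenoid produces a uniform field B₁ = μ₀n₁I₁ across the inner coil,
so the flux linkage is N₂Φ = N₂B₁A₂ = μ₀n₁N₂A₂·I₁, giving M = μ₀n₁N₂A₂.
A₂ = πr² = π(9.050×10^-3 m)² = 2.573×10^-4 m².
M = (4π×10⁻⁷)(3730)(1170)(2.573×10^-4) = 1.411×10^-3 H.

M ≈ 1.41 mH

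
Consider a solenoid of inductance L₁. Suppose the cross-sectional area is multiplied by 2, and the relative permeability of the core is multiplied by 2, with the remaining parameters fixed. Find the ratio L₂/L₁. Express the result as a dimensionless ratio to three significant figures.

For a solenoid, L ∝ μᵣN²A/ℓ.
L₂/L₁ = (2) × (2) = 4.00.

L₂/L₁ = 4.00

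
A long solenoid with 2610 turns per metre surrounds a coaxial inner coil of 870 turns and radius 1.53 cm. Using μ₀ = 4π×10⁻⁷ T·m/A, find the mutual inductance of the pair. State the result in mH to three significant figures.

The outer solenoid produces a uniform field B₁ = μ₀n₁I₁ across the inner coil,
so the flux linkage is N₂Φ = N₂B₁A₂ = μ₀n₁N₂A₂·I₁, giving M = μ₀n₁N₂A₂.
A₂ = πr² = π(1.530×10^-2 m)² = 7.354×10^-4 m².
M = (4π×10⁻⁷)(2610)(870)(7.354×10^-4) = 2.098×10^-3 H.

M ≈ 2.10 mH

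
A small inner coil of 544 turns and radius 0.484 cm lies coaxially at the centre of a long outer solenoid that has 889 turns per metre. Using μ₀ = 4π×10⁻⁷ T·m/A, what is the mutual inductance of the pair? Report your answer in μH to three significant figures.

The outer solenoid produces a uniform field B₁ = μ₀n₁I₁ across the inner coil,
so the flux linkage is N₂Φ = N₂B₁A₂ = μ₀n₁N₂A₂·I₁, giving M = μ₀n₁N₂A₂.
A₂ = πr² = π(4.840×10^-3 m)² = 7.359×10^-5 m².
M = (4π×10⁻⁷)(889)(544)(7.359×10^-5) = 4.473×10^-5 H.

M ≈ 44.7 μH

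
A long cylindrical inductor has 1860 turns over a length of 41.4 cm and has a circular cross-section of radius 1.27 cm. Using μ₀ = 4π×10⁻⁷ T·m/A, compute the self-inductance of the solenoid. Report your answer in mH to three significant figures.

A = πr² = π(1.270×10^-2 m)² = 5.067×10^-4 m².
For a long solenoid, L = μ₀N²A/ℓ.
L = (4π×10⁻⁷)(1860)²(5.067×10^-4)/(0.414 m) = 5.321×10^-3 H.

L ≈ 5.32 mH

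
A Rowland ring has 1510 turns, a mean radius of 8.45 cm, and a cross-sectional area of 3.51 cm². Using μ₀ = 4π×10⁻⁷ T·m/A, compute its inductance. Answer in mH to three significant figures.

L ≈ 1.89 mH

For a thin toroid, L = μ₀N²A/(2πR).
L = (4π×10⁻⁷)(1510)²(3.510×10^-4) / (2π×8.450×10^-2 m) = 1.894×10^-3 H.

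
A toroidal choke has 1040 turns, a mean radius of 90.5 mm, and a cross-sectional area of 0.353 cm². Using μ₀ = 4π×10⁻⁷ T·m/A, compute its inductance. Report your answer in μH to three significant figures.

For a thin toroid, L = μ₀N²A/(2πR).
L = (4π×10⁻⁷)(1040)²(3.530×10^-5) / (2π×9.050×10^-2 m) = 8.438×10^-5 H.

L ≈ 84.4 μH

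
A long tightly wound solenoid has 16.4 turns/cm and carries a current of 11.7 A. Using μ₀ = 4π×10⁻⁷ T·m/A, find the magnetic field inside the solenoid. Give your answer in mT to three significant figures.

Inside a long solenoid, B = μ₀nI.
B = (4π×10⁻⁷)(1.640×10^3 m⁻¹)(11.7 A) = 2.411×10^-2 T.

B ≈ 24.1 mT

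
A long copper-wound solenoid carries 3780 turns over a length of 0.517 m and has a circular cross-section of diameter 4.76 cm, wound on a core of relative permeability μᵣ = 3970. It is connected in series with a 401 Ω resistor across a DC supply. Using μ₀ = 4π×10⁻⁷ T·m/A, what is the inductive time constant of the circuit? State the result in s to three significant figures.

τ ≈ 0.612 s

A = π(d/2)² = π(2.380×10^-2 m)² = 1.780×10^-3 m².
L = μ₀μᵣN²A/ℓ = (4π×10⁻⁷)(3970)(3780)²(1.780×10^-3)/(0.517) = 245.4 H.
τ = L/R = (245.4)/(401) = 0.6119 s.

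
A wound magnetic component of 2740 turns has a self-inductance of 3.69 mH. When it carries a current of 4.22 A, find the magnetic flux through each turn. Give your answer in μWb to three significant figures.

Φ_B ≈ 5.68 μWb

From L = NΦ_B/I, the flux per turn is Φ_B = LI/N.
Φ_B = (3.690×10^-3 H)(4.22 A)/2740 = 5.683×10^-6 Wb.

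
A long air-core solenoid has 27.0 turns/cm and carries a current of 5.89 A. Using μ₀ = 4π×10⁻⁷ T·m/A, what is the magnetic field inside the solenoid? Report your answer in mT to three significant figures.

Inside a long solenoid, B = μ₀nI.
B = (4π×10⁻⁷)(2.700×10^3 m⁻¹)(5.89 A) = 1.998×10^-2 T.

B ≈ 20.0 mT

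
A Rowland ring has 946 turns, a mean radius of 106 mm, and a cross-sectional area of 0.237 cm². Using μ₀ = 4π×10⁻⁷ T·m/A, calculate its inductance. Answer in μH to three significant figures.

For a thin toroid, L = μ₀N²A/(2πR).
L = (4π×10⁻⁷)(946)²(2.370×10^-5) / (2π×0.106 m) = 4.002×10^-5 H.

L ≈ 40.0 μH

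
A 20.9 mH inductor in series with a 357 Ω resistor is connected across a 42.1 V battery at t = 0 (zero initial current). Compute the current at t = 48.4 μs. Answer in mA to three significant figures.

I ≈ 66.3 mA

τ = L/R = 2.090×10^-2/357 = 5.854×10^-5 s; final current I_∞ = ε/R = 42.1/357 = 0.1179 A.
I(t) = I_∞(1 − e^(−t/τ)) with t/τ = 0.827.
I = (0.1179)(1 − e^(−0.827)) = 6.634×10^-2 A.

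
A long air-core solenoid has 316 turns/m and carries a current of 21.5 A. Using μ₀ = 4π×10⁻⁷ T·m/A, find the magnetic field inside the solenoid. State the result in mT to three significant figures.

Inside a long solenoid, B = μ₀nI.
B = (4π×10⁻⁷)(316 m⁻¹)(21.5 A) = 8.538×10^-3 T.

B ≈ 8.54 mT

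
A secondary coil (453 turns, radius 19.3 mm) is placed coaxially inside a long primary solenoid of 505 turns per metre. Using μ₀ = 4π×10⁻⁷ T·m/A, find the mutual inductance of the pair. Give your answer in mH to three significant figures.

The outer solenoid produces a uniform field B₁ = μ₀n₁I₁ across the inner coil,
so the flux linkage is N₂Φ = N₂B₁A₂ = μ₀n₁N₂A₂·I₁, giving M = μ₀n₁N₂A₂.
A₂ = πr² = π(1.930×10^-2 m)² = 1.170×10^-3 m².
M = (4π×10⁻⁷)(505)(453)(1.170×10^-3) = 3.364×10^-4 H.

M ≈ 0.336 mH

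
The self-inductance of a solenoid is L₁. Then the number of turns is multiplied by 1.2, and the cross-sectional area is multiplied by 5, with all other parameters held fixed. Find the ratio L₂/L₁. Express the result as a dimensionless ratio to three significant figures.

L₂/L₁ = 7.20

For a solenoid, L ∝ μᵣN²A/ℓ.
L₂/L₁ = (1.2)^2 × (5) = 7.20.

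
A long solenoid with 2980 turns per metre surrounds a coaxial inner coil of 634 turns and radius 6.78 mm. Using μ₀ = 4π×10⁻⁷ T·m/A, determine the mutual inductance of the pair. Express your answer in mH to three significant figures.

The outer solenoid produces a uniform field B₁ = μ₀n₁I₁ across the inner coil,
so the flux linkage is N₂Φ = N₂B₁A₂ = μ₀n₁N₂A₂·I₁, giving M = μ₀n₁N₂A₂.
A₂ = πr² = π(6.780×10^-3 m)² = 1.444×10^-4 m².
M = (4π×10⁻⁷)(2980)(634)(1.444×10^-4) = 3.429×10^-4 H.

M ≈ 0.343 mH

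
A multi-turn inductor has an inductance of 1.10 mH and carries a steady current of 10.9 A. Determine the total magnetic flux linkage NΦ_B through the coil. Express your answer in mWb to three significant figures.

From L = NΦ_B/I, the flux linkage is NΦ_B = LI.
NΦ_B = (1.100×10^-3 H)(10.9 A) = 1.199×10^-2 Wb.

NΦ_B ≈ 12.0 mWb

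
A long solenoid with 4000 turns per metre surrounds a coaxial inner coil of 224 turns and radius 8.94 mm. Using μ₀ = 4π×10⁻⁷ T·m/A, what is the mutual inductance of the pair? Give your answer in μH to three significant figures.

The outer solenoid produces a uniform field B₁ = μ₀n₁I₁ across the inner coil,
so the flux linkage is N₂Φ = N₂B₁A₂ = μ₀n₁N₂A₂·I₁, giving M = μ₀n₁N₂A₂.
A₂ = πr² = π(8.940×10^-3 m)² = 2.511×10^-4 m².
M = (4π×10⁻⁷)(4000)(224)(2.511×10^-4) = 2.827×10^-4 H.

M ≈ 283 μH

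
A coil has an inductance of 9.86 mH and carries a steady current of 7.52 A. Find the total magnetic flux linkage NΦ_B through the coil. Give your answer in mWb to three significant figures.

From L = NΦ_B/I, the flux linkage is NΦ_B = LI.
NΦ_B = (9.860×10^-3 H)(7.52 A) = 7.4147×10^-2 Wb.

NΦ_B ≈ 74.1 mWb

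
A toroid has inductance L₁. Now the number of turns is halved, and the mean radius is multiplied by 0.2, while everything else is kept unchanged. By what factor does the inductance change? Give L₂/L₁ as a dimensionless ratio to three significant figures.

L₂/L₁ = 1.25

For a toroid, L ∝ μᵣN²A/R.
L₂/L₁ = (0.5)^2 × (0.2)^-1 = 1.25.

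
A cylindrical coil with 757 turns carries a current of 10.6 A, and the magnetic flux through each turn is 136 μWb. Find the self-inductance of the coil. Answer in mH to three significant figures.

Self-inductance is defined by L = NΦ_B/I (flux linkage over current).
L = (757)(1.360×10^-4 Wb)/(10.6 A) = 9.712×10^-3 H.

L ≈ 9.71 mH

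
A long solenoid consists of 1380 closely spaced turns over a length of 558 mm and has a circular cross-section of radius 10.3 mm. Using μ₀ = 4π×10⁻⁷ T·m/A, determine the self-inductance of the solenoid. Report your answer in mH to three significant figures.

A = πr² = π(1.030×10^-2 m)² = 3.333×10^-4 m².
For a long solenoid, L = μ₀N²A/ℓ.
L = (4π×10⁻⁷)(1380)²(3.333×10^-4)/(0.558 m) = 1.429×10^-3 H.

L ≈ 1.43 mH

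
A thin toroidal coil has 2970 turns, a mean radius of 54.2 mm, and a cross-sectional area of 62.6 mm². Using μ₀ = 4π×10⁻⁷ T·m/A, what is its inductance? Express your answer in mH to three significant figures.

L ≈ 2.04 mH

For a thin toroid, L = μ₀N²A/(2πR).
L = (4π×10⁻⁷)(2970)²(6.260×10^-5) / (2π×5.420×10^-2 m) = 2.038×10^-3 H.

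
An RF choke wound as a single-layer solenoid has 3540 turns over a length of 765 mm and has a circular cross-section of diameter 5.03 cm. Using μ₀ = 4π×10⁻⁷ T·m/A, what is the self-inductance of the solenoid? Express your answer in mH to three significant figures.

A = π(d/2)² = π(2.515×10^-2 m)² = 1.987×10^-3 m².
For a long solenoid, L = μ₀N²A/ℓ.
L = (4π×10⁻⁷)(3540)²(1.987×10^-3)/(0.765 m) = 4.091×10^-2 H.

L ≈ 40.9 mH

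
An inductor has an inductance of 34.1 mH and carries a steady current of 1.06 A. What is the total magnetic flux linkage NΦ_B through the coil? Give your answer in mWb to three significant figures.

From L = NΦ_B/I, the flux linkage is NΦ_B = LI.
NΦ_B = (3.410×10^-2 H)(1.06 A) = 3.6146×10^-2 Wb.

NΦ_B ≈ 36.1 mWb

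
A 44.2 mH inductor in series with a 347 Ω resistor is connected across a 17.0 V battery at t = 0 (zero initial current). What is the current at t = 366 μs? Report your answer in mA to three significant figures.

τ = L/R = 4.420×10^-2/347 = 1.274×10^-4 s; final current I_∞ = ε/R = 17.0/347 = 4.899×10^-2 A.
I(t) = I_∞(1 − e^(−t/τ)) with t/τ = 2.873.
I = (4.899×10^-2)(1 − e^(−2.873)) = 4.622×10^-2 A.

I ≈ 46.2 mA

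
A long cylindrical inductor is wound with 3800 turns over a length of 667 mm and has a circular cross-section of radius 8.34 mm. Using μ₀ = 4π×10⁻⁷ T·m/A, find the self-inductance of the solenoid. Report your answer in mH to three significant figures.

A = πr² = π(8.340×10^-3 m)² = 2.185×10^-4 m².
For a long solenoid, L = μ₀N²A/ℓ.
L = (4π×10⁻⁷)(3800)²(2.185×10^-4)/(0.667 m) = 5.9447×10^-3 H.

L ≈ 5.94 mH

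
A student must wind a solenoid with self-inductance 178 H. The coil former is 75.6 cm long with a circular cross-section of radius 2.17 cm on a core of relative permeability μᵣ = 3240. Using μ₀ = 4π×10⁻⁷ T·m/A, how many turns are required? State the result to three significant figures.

A = πr² = π(2.170×10^-2 m)² = 1.479×10^-3 m².
From L = μ₀μᵣN²A/ℓ, N = √(Lℓ / (μ₀μᵣA)).
N = √[(178)(0.756) / ((4π×10⁻⁷)(3240)×1.479×10^-3)] = √(2.234×10^7) ≈ 4726.7.

N ≈ 4730 turns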